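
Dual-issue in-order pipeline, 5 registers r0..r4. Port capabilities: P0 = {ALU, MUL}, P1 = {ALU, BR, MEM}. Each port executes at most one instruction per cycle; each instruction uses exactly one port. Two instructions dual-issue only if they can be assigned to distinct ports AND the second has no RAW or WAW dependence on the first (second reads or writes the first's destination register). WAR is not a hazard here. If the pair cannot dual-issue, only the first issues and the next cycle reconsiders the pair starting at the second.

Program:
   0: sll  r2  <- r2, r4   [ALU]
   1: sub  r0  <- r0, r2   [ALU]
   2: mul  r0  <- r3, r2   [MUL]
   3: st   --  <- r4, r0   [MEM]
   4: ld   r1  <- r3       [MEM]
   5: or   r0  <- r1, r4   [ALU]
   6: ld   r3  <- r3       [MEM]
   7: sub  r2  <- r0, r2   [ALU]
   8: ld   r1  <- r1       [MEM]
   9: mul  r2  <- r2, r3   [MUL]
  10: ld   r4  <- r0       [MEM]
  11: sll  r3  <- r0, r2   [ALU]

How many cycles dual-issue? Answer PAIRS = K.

PAIRS = 3

[0] i0  sll.ALU  -- RAW r2
[1] i1  sub.ALU  -- WAW r0
[2] i2  mul.MUL  -- RAW r0
[3] i3  st.MEM  -- no-port MEM/MEM
[4] i4  ld.MEM  -- RAW r1
[5] i5&i6  or.ALU ld.MEM  -- 2-wide
[6] i7&i8  sub.ALU ld.MEM  -- 2-wide
[7] i9&i10  mul.MUL ld.MEM  -- 2-wide
[8] i11  sll.ALU  -- tail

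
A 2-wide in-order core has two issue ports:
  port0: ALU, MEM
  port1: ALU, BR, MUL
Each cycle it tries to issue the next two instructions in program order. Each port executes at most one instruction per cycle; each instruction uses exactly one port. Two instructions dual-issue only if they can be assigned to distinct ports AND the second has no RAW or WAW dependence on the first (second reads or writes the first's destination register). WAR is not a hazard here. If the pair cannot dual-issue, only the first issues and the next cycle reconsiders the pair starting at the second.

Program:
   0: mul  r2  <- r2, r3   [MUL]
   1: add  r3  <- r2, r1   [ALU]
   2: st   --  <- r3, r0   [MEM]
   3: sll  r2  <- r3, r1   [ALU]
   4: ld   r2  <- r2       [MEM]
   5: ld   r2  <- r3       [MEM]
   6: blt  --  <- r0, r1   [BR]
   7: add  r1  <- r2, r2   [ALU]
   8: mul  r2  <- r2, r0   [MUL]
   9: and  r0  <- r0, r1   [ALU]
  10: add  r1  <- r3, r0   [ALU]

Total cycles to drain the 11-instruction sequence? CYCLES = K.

  cy0 -> i0 (mul) RAW r2
  cy1 -> i1 (add) RAW r3
  cy2 -> i2,i3 (st/sll) pair
  cy3 -> i4 (ld) no-port MEM/MEM
  cy4 -> i5,i6 (ld/blt) pair
  cy5 -> i7,i8 (add/mul) pair
  cy6 -> i9 (and) RAW r0
  cy7 -> i10 (add) tail

CYCLES = 8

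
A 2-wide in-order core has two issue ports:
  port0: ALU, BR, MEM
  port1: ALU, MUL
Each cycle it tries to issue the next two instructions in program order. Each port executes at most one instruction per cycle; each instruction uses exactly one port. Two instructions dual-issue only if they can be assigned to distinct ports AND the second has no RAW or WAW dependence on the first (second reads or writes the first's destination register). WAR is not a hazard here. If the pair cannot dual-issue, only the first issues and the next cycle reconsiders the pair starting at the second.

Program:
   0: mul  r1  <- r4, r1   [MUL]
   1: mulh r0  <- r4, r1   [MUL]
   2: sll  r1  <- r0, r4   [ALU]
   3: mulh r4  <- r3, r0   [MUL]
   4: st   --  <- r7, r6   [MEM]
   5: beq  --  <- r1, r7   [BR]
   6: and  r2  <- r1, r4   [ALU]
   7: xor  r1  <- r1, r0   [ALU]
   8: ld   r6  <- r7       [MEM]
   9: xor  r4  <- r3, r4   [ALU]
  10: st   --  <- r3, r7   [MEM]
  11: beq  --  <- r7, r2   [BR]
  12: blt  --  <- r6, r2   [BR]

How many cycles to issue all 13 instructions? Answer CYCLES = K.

t=0 i0:mul.MUL ; no-port MUL/MUL
t=1 i1:mulh.MUL ; RAW r0
t=2 i2+i3:sll.ALU+mulh.MUL ; dual
t=3 i4:st.MEM ; no-port MEM/BR
t=4 i5+i6:beq.BR+and.ALU ; dual
t=5 i7+i8:xor.ALU+ld.MEM ; dual
t=6 i9+i10:xor.ALU+st.MEM ; dual
t=7 i11:beq.BR ; no-port BR/BR
t=8 i12:blt.BR ; tail

CYCLES = 9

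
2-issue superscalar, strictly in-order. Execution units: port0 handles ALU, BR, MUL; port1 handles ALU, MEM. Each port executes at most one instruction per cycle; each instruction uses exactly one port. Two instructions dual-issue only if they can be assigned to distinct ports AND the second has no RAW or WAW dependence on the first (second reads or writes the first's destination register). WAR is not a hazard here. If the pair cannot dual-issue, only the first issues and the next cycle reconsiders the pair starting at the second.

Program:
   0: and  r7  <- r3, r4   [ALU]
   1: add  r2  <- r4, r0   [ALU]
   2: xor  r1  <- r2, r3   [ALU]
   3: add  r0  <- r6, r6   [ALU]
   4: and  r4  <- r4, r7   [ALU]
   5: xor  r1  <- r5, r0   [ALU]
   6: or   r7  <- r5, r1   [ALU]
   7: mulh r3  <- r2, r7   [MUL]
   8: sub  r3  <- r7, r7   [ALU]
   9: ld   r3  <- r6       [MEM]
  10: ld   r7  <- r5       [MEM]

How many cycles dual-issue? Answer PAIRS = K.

PAIRS = 3

#0 head=0: and+add i0+i1 pair
#1 head=2: xor+add i2+i3 pair
#2 head=4: and+xor i4+i5 pair
#3 head=6: or i6 RAW r7
#4 head=7: mulh i7 WAW r3
#5 head=8: sub i8 WAW r3
#6 head=9: ld i9 no-port MEM/MEM
#7 head=10: ld i10 tail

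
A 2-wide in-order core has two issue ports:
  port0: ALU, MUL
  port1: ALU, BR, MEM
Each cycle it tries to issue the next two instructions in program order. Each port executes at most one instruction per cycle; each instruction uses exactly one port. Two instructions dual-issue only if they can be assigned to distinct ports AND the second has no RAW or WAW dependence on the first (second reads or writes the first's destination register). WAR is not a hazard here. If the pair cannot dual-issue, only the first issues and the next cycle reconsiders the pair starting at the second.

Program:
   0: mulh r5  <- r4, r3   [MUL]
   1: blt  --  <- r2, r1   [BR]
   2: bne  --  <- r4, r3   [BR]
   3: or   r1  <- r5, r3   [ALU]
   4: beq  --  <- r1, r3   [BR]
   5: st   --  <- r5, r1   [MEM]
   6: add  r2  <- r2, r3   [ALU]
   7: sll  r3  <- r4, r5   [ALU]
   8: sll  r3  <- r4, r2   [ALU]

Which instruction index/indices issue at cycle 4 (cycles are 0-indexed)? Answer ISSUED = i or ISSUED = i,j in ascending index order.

ISSUED = 7

[0] i0&i1  mulh.MUL;blt.BR  -- dual
[1] i2&i3  bne.BR;or.ALU  -- dual
[2] i4  beq.BR  -- no-port BR/MEM
[3] i5&i6  st.MEM;add.ALU  -- dual
[4] i7  sll.ALU  -- WAW r3
[5] i8  sll.ALU  -- tail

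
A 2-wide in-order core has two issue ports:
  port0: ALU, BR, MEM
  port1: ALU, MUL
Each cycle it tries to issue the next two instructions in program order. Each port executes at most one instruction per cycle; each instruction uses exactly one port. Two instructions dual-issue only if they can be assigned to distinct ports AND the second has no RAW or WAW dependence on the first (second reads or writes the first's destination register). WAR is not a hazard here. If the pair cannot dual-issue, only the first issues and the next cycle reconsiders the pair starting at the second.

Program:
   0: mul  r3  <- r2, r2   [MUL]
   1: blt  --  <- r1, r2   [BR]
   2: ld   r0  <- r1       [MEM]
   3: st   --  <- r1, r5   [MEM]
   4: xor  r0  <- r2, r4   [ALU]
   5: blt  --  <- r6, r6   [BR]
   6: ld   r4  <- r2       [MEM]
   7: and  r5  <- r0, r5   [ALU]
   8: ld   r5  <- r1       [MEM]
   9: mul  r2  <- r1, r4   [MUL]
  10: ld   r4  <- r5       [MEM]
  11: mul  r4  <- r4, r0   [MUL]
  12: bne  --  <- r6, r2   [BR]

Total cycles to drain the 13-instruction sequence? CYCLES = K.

CYCLES = 8

c0: i0+i1 mul.MUL+blt.BR  dual
c1: i2 ld.MEM  no-port MEM/MEM
c2: i3+i4 st.MEM+xor.ALU  dual
c3: i5 blt.BR  no-port BR/MEM
c4: i6+i7 ld.MEM+and.ALU  dual
c5: i8+i9 ld.MEM+mul.MUL  dual
c6: i10 ld.MEM  RAW+WAW r4
c7: i11+i12 mul.MUL+bne.BR  dual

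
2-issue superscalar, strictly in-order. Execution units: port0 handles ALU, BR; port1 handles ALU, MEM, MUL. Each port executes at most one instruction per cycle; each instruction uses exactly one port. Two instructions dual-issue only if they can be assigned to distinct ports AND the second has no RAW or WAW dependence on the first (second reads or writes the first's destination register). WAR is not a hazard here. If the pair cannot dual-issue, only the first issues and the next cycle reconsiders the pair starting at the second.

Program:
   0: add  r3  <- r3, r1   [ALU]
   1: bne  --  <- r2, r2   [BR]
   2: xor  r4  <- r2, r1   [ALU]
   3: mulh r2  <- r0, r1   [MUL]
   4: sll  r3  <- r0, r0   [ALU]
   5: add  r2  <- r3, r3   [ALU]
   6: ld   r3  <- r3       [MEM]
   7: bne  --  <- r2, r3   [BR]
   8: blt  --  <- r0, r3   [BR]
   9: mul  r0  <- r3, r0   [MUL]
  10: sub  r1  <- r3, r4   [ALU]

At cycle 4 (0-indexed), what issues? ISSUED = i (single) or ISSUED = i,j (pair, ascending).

0. add bne @i0+i1  | dual
1. xor mulh @i2+i3  | dual
2. sll @i4  | RAW r3
3. add ld @i5+i6  | dual
4. bne @i7  | no-port BR/BR
5. blt mul @i8+i9  | dual
6. sub @i10  | tail

ISSUED = 7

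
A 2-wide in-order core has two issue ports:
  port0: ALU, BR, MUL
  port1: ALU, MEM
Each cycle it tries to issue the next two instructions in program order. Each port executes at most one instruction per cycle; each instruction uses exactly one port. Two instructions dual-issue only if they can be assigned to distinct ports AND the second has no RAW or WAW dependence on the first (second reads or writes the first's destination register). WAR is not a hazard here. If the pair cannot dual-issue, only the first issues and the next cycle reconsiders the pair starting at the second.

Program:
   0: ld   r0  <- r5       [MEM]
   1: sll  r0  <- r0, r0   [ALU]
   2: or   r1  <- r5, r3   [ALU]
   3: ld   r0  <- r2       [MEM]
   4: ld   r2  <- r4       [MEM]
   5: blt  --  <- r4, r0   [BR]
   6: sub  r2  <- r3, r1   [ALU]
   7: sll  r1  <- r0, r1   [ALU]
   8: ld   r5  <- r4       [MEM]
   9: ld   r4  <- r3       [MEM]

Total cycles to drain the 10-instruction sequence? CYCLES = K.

CYCLES = 7

[0] i0  ld.MEM  -- RAW+WAW r0
[1] i1&i2  sll.ALU;or.ALU  -- dual
[2] i3  ld.MEM  -- no-port MEM/MEM
[3] i4&i5  ld.MEM;blt.BR  -- dual
[4] i6&i7  sub.ALU;sll.ALU  -- dual
[5] i8  ld.MEM  -- no-port MEM/MEM
[6] i9  ld.MEM  -- tail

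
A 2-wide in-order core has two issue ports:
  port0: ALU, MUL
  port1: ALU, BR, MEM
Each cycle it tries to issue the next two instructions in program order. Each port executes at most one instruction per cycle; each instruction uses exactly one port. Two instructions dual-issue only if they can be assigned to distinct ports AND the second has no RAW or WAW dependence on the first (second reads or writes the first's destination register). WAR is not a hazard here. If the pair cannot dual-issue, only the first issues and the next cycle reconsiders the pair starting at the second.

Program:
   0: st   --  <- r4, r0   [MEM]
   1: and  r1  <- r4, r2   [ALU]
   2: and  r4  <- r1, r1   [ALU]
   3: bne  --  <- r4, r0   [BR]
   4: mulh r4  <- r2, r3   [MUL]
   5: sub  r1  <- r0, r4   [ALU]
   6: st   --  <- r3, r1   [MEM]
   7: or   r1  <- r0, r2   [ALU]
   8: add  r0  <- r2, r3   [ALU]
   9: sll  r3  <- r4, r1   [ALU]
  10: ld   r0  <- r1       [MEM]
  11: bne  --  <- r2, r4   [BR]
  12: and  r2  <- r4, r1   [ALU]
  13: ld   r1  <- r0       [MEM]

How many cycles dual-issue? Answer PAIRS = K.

#0 head=0: st and i0/i1 2-wide
#1 head=2: and i2 RAW r4
#2 head=3: bne mulh i3/i4 2-wide
#3 head=5: sub i5 RAW r1
#4 head=6: st or i6/i7 2-wide
#5 head=8: add sll i8/i9 2-wide
#6 head=10: ld i10 no-port MEM/BR
#7 head=11: bne and i11/i12 2-wide
#8 head=13: ld i13 tail

PAIRS = 5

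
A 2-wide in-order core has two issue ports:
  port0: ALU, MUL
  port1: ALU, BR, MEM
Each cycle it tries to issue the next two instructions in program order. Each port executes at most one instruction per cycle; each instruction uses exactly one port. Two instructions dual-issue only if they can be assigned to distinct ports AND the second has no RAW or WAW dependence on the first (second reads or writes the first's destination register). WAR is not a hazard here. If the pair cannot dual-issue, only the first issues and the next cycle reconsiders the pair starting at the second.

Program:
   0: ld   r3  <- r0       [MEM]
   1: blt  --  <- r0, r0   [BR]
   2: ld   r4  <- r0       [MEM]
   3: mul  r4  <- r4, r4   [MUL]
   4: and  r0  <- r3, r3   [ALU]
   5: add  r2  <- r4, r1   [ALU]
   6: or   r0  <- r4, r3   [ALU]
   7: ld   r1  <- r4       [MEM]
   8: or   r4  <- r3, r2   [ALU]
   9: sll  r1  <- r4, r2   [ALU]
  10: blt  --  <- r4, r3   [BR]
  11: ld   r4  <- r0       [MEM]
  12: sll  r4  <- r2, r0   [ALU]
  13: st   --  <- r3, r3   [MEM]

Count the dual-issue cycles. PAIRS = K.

PAIRS = 5

[0] i0  ld  -- no-port MEM/BR
[1] i1  blt  -- no-port BR/MEM
[2] i2  ld  -- RAW+WAW r4
[3] i3/i4  mul+and  -- dual
[4] i5/i6  add+or  -- dual
[5] i7/i8  ld+or  -- dual
[6] i9/i10  sll+blt  -- dual
[7] i11  ld  -- WAW r4
[8] i12/i13  sll+st  -- dual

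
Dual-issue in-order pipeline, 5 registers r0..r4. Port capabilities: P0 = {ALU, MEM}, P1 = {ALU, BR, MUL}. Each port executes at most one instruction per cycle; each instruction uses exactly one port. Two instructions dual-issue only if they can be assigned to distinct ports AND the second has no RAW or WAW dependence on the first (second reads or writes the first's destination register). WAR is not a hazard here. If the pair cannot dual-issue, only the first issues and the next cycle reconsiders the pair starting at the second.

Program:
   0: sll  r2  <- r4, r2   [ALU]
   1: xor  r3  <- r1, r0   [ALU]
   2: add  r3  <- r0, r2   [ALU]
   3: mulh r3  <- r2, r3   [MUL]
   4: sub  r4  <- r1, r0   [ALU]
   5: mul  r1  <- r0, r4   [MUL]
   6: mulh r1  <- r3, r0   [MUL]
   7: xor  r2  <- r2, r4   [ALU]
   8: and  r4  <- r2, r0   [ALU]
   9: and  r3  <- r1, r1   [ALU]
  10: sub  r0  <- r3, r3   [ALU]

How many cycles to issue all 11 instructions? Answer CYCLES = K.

#0 head=0: sll;xor i0&i1 pair
#1 head=2: add i2 RAW+WAW r3
#2 head=3: mulh;sub i3&i4 pair
#3 head=5: mul i5 no-port MUL/MUL
#4 head=6: mulh;xor i6&i7 pair
#5 head=8: and;and i8&i9 pair
#6 head=10: sub i10 tail

CYCLES = 7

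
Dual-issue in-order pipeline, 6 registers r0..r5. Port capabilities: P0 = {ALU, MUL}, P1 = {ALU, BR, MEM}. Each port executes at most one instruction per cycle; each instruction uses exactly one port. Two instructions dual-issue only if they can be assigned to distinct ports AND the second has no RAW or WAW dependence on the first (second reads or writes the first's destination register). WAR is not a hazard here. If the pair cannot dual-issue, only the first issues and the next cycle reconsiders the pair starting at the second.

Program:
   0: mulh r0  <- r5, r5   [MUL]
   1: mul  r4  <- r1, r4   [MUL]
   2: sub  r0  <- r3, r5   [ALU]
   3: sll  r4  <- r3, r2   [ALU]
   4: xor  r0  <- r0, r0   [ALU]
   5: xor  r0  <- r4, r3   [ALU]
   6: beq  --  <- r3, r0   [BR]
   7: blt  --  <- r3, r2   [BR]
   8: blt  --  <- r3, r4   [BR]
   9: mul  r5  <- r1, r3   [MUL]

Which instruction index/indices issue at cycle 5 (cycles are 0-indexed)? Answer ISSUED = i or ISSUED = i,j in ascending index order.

ISSUED = 7

t=0 i0:mulh.MUL ; no-port MUL/MUL
t=1 i1,i2:mul.MUL sub.ALU ; 2-wide
t=2 i3,i4:sll.ALU xor.ALU ; 2-wide
t=3 i5:xor.ALU ; RAW r0
t=4 i6:beq.BR ; no-port BR/BR
t=5 i7:blt.BR ; no-port BR/BR
t=6 i8,i9:blt.BR mul.MUL ; 2-wide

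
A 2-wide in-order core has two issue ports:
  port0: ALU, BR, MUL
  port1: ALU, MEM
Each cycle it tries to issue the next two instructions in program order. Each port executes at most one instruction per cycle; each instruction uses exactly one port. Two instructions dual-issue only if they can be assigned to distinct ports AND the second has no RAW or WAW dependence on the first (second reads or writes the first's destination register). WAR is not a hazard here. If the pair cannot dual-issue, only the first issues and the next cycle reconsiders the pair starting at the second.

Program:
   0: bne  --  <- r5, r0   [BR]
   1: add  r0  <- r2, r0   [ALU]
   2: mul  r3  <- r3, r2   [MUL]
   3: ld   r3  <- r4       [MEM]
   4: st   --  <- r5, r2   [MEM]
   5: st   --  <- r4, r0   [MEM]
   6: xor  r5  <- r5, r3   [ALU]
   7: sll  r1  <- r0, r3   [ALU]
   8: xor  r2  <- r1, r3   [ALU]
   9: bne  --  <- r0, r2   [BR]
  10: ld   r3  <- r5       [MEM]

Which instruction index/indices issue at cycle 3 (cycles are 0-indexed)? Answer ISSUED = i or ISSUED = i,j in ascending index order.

[0] i0&i1  bne/add  -- pair
[1] i2  mul  -- WAW r3
[2] i3  ld  -- no-port MEM/MEM
[3] i4  st  -- no-port MEM/MEM
[4] i5&i6  st/xor  -- pair
[5] i7  sll  -- RAW r1
[6] i8  xor  -- RAW r2
[7] i9&i10  bne/ld  -- pair

ISSUED = 4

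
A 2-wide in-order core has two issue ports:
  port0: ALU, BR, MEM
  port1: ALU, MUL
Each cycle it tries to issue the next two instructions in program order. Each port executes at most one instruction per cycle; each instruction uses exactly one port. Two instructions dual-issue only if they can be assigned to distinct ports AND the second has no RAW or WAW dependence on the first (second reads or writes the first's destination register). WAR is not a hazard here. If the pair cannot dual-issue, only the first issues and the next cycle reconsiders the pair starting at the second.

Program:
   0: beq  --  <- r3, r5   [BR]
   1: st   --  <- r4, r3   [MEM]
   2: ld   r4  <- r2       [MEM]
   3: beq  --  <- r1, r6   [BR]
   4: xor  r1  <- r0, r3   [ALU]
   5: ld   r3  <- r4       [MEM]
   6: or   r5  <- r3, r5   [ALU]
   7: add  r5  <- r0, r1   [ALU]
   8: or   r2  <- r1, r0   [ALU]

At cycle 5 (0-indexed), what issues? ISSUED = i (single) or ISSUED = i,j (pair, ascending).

  cy0 -> i0 (beq) no-port BR/MEM
  cy1 -> i1 (st) no-port MEM/MEM
  cy2 -> i2 (ld) no-port MEM/BR
  cy3 -> i3&i4 (beq/xor) 2-wide
  cy4 -> i5 (ld) RAW r3
  cy5 -> i6 (or) WAW r5
  cy6 -> i7&i8 (add/or) 2-wide

ISSUED = 6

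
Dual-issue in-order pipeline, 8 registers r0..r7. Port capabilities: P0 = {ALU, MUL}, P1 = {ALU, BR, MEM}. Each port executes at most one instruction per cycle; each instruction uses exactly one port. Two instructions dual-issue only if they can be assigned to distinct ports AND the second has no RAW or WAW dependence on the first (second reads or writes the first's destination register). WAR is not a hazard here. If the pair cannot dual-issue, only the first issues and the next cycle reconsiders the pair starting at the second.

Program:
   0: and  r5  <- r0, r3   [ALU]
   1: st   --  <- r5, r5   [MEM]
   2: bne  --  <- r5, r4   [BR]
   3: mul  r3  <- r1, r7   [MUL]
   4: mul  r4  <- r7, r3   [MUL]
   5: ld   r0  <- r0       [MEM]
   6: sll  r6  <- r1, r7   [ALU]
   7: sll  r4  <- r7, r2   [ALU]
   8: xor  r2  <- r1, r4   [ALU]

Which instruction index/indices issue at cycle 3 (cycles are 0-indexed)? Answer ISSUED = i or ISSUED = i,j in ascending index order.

#0 head=0: and i0 RAW r5
#1 head=1: st i1 no-port MEM/BR
#2 head=2: bne;mul i2&i3 2-wide
#3 head=4: mul;ld i4&i5 2-wide
#4 head=6: sll;sll i6&i7 2-wide
#5 head=8: xor i8 tail

ISSUED = 4,5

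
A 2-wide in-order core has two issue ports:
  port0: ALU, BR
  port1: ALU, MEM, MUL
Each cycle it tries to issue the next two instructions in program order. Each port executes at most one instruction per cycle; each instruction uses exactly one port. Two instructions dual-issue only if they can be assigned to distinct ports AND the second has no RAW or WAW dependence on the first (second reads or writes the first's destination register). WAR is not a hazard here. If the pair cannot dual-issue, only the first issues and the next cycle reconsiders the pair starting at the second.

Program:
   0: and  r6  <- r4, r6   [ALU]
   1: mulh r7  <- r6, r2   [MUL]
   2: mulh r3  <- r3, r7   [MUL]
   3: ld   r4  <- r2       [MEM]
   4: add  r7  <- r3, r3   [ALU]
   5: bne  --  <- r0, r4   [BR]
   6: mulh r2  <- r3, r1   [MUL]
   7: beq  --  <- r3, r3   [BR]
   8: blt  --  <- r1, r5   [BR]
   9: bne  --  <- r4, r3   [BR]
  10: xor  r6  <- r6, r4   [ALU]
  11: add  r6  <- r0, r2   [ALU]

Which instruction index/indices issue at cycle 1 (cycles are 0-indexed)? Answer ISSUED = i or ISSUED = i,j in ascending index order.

ISSUED = 1

  cy0 -> i0 (and.ALU) RAW r6
  cy1 -> i1 (mulh.MUL) no-port MUL/MUL
  cy2 -> i2 (mulh.MUL) no-port MUL/MEM
  cy3 -> i3,i4 (ld.MEM+add.ALU) pair
  cy4 -> i5,i6 (bne.BR+mulh.MUL) pair
  cy5 -> i7 (beq.BR) no-port BR/BR
  cy6 -> i8 (blt.BR) no-port BR/BR
  cy7 -> i9,i10 (bne.BR+xor.ALU) pair
  cy8 -> i11 (add.ALU) tail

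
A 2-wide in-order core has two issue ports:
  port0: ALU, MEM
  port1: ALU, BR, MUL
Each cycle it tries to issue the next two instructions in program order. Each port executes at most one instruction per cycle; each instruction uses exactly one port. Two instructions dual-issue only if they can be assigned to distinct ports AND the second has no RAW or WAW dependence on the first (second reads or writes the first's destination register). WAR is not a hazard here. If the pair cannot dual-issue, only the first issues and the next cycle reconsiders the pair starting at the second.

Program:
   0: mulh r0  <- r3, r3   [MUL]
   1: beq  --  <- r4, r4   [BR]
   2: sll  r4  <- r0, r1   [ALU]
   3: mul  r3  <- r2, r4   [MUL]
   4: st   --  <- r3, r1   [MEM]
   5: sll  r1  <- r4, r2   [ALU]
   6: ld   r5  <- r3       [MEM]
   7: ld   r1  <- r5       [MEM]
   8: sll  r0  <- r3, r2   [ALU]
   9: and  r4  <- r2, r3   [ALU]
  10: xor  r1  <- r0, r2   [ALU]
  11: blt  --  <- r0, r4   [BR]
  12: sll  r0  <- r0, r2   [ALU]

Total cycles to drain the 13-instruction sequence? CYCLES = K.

t=0 i0:mulh ; no-port MUL/BR
t=1 i1,i2:beq sll ; 2-wide
t=2 i3:mul ; RAW r3
t=3 i4,i5:st sll ; 2-wide
t=4 i6:ld ; no-port MEM/MEM
t=5 i7,i8:ld sll ; 2-wide
t=6 i9,i10:and xor ; 2-wide
t=7 i11,i12:blt sll ; 2-wide

CYCLES = 8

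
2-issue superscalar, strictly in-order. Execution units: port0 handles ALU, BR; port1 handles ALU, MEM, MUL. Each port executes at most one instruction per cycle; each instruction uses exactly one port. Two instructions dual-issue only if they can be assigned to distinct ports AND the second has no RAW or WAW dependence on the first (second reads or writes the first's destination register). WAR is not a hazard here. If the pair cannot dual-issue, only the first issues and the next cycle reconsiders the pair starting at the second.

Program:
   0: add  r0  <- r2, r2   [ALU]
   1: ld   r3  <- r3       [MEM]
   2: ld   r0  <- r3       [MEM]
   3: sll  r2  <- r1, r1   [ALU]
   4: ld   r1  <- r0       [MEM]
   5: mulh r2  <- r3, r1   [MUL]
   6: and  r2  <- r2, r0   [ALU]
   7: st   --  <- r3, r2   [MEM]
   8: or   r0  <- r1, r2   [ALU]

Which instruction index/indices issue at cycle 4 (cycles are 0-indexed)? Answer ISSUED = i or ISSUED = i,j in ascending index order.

  cy0 -> i0,i1 (add.ALU+ld.MEM) dual
  cy1 -> i2,i3 (ld.MEM+sll.ALU) dual
  cy2 -> i4 (ld.MEM) no-port MEM/MUL
  cy3 -> i5 (mulh.MUL) RAW+WAW r2
  cy4 -> i6 (and.ALU) RAW r2
  cy5 -> i7,i8 (st.MEM+or.ALU) dual

ISSUED = 6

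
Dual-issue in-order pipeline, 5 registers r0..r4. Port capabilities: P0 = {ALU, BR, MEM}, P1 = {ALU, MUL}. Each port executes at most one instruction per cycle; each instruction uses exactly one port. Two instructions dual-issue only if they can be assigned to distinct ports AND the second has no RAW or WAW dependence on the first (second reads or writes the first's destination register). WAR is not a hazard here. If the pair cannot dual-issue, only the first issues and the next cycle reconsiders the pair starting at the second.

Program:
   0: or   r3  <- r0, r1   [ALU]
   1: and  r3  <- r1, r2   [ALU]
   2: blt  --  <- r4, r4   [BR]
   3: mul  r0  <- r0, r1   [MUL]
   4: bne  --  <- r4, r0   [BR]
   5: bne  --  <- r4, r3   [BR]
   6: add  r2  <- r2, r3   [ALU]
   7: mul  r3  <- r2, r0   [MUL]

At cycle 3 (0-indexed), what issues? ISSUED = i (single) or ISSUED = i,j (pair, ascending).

t=0 i0:or ; WAW r3
t=1 i1,i2:and;blt ; 2-wide
t=2 i3:mul ; RAW r0
t=3 i4:bne ; no-port BR/BR
t=4 i5,i6:bne;add ; 2-wide
t=5 i7:mul ; tail

ISSUED = 4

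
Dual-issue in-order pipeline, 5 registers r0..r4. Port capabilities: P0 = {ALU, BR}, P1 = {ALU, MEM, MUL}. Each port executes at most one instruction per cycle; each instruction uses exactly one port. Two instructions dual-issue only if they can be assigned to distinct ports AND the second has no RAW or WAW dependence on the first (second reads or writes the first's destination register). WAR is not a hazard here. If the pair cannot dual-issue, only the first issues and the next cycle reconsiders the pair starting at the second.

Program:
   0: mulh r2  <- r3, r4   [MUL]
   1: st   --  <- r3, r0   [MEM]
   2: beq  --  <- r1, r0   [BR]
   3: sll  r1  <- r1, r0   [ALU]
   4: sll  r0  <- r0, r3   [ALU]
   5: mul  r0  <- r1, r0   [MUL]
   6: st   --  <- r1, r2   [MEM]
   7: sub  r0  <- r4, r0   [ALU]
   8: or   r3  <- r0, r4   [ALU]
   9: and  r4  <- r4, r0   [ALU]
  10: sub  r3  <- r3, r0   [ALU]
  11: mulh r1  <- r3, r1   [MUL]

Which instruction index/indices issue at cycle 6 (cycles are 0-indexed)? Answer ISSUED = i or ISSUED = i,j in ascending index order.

ISSUED = 10

#0 head=0: mulh i0 no-port MUL/MEM
#1 head=1: st+beq i1/i2 2-wide
#2 head=3: sll+sll i3/i4 2-wide
#3 head=5: mul i5 no-port MUL/MEM
#4 head=6: st+sub i6/i7 2-wide
#5 head=8: or+and i8/i9 2-wide
#6 head=10: sub i10 RAW r3
#7 head=11: mulh i11 tail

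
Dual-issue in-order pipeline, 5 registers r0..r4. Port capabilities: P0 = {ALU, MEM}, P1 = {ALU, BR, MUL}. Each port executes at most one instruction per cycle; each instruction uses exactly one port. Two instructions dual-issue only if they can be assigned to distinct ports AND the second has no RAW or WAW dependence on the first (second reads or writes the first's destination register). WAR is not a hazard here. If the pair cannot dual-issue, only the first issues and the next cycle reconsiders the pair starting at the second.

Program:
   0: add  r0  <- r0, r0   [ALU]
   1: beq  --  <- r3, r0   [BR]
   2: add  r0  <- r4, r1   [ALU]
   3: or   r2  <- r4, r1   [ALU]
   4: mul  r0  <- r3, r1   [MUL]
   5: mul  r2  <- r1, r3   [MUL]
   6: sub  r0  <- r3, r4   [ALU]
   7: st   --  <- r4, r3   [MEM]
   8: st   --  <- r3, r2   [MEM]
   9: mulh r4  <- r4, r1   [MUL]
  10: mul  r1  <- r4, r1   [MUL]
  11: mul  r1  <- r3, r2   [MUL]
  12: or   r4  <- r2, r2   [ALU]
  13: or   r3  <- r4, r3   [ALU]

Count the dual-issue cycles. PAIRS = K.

0. add.ALU @i0  | RAW r0
1. beq.BR/add.ALU @i1,i2  | dual
2. or.ALU/mul.MUL @i3,i4  | dual
3. mul.MUL/sub.ALU @i5,i6  | dual
4. st.MEM @i7  | no-port MEM/MEM
5. st.MEM/mulh.MUL @i8,i9  | dual
6. mul.MUL @i10  | no-port MUL/MUL
7. mul.MUL/or.ALU @i11,i12  | dual
8. or.ALU @i13  | tail

PAIRS = 5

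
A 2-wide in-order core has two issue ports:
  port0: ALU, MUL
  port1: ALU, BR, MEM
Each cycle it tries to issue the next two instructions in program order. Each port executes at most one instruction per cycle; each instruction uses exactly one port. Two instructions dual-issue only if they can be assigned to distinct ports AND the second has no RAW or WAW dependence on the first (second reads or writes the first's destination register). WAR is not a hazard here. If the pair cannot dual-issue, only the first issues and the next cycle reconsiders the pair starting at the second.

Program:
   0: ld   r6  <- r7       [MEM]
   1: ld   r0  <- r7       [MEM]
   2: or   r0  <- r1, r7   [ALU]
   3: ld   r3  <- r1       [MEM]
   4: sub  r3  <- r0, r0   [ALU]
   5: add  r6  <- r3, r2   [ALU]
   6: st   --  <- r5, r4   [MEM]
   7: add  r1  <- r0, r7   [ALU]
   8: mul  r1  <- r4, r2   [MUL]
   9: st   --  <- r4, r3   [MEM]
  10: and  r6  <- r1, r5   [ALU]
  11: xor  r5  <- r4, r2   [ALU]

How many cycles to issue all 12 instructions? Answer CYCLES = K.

CYCLES = 8

[0] i0  ld  -- no-port MEM/MEM
[1] i1  ld  -- WAW r0
[2] i2&i3  or/ld  -- 2-wide
[3] i4  sub  -- RAW r3
[4] i5&i6  add/st  -- 2-wide
[5] i7  add  -- WAW r1
[6] i8&i9  mul/st  -- 2-wide
[7] i10&i11  and/xor  -- 2-wide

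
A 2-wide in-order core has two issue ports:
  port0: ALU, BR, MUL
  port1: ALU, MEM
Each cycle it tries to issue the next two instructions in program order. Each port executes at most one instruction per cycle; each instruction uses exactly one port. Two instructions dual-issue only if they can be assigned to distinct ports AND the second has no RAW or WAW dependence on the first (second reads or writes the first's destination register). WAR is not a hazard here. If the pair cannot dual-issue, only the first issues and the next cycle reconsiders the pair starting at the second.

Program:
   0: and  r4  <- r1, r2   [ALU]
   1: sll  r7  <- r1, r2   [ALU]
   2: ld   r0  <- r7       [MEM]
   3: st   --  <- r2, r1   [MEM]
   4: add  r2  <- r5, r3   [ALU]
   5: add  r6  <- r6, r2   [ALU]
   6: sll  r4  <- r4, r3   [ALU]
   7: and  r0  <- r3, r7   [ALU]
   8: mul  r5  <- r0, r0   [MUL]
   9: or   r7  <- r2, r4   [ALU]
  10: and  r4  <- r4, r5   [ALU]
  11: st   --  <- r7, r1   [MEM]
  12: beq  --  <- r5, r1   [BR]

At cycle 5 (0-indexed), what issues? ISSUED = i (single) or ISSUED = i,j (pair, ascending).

c0: i0&i1 and.ALU/sll.ALU  2-wide
c1: i2 ld.MEM  no-port MEM/MEM
c2: i3&i4 st.MEM/add.ALU  2-wide
c3: i5&i6 add.ALU/sll.ALU  2-wide
c4: i7 and.ALU  RAW r0
c5: i8&i9 mul.MUL/or.ALU  2-wide
c6: i10&i11 and.ALU/st.MEM  2-wide
c7: i12 beq.BR  tail

ISSUED = 8,9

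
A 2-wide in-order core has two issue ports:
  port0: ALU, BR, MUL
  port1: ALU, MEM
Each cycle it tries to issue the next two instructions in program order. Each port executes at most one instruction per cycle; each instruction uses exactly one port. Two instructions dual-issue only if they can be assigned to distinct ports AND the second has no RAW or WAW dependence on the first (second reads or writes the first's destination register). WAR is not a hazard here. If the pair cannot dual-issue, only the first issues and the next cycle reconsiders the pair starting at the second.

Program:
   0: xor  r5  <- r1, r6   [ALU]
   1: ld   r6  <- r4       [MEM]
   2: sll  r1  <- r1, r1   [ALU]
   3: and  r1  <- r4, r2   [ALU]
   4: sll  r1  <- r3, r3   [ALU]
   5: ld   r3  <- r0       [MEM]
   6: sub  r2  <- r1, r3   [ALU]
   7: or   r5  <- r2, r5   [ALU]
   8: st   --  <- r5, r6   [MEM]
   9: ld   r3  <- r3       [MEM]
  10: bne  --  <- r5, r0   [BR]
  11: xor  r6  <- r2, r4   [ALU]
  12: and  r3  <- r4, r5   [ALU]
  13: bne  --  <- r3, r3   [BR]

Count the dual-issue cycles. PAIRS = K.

PAIRS = 4

[0] i0&i1  xor.ALU ld.MEM  -- pair
[1] i2  sll.ALU  -- WAW r1
[2] i3  and.ALU  -- WAW r1
[3] i4&i5  sll.ALU ld.MEM  -- pair
[4] i6  sub.ALU  -- RAW r2
[5] i7  or.ALU  -- RAW r5
[6] i8  st.MEM  -- no-port MEM/MEM
[7] i9&i10  ld.MEM bne.BR  -- pair
[8] i11&i12  xor.ALU and.ALU  -- pair
[9] i13  bne.BR  -- tail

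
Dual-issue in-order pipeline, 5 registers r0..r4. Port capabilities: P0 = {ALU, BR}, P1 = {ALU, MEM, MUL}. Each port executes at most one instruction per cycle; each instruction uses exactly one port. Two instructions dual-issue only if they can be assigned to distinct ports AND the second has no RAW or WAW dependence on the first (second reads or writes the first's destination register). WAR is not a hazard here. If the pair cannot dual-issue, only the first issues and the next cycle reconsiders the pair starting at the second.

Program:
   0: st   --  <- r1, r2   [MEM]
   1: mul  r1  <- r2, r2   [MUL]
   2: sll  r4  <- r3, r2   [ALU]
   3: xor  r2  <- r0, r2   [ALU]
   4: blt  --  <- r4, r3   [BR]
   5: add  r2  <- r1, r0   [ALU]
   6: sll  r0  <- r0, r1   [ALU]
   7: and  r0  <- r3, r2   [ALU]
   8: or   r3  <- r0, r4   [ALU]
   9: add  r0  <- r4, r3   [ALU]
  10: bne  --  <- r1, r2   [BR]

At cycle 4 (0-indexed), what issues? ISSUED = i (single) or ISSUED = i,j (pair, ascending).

ISSUED = 7

#0 head=0: st.MEM i0 no-port MEM/MUL
#1 head=1: mul.MUL sll.ALU i1,i2 2-wide
#2 head=3: xor.ALU blt.BR i3,i4 2-wide
#3 head=5: add.ALU sll.ALU i5,i6 2-wide
#4 head=7: and.ALU i7 RAW r0
#5 head=8: or.ALU i8 RAW r3
#6 head=9: add.ALU bne.BR i9,i10 2-wide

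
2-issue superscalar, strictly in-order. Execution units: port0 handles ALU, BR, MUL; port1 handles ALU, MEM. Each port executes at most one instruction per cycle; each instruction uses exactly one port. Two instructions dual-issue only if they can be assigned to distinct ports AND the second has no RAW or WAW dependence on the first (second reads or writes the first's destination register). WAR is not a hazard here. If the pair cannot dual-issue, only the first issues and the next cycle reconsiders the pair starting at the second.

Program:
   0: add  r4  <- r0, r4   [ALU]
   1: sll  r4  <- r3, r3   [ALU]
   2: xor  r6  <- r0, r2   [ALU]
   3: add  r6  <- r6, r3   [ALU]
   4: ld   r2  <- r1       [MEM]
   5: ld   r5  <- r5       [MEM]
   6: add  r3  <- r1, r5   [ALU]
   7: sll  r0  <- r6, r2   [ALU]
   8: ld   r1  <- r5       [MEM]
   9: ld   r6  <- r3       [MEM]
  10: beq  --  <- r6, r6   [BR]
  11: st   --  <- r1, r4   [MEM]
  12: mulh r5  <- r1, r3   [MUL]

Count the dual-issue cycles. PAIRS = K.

PAIRS = 4

c0: i0 add.ALU  WAW r4
c1: i1+i2 sll.ALU+xor.ALU  pair
c2: i3+i4 add.ALU+ld.MEM  pair
c3: i5 ld.MEM  RAW r5
c4: i6+i7 add.ALU+sll.ALU  pair
c5: i8 ld.MEM  no-port MEM/MEM
c6: i9 ld.MEM  RAW r6
c7: i10+i11 beq.BR+st.MEM  pair
c8: i12 mulh.MUL  tail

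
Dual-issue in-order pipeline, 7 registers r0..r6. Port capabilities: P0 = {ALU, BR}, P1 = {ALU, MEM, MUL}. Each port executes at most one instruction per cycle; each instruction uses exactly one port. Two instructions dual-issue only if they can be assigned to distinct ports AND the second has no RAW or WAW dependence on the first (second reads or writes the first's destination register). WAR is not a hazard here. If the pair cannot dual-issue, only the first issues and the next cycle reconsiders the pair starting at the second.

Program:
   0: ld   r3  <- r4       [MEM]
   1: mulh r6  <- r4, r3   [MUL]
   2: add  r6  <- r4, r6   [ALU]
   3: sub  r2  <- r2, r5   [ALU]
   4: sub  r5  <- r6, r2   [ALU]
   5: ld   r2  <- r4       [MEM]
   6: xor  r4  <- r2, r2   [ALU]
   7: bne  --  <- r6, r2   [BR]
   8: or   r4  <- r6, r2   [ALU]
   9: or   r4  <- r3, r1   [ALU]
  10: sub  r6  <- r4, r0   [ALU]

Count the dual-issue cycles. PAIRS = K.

PAIRS = 3

#0 head=0: ld.MEM i0 no-port MEM/MUL
#1 head=1: mulh.MUL i1 RAW+WAW r6
#2 head=2: add.ALU+sub.ALU i2+i3 2-wide
#3 head=4: sub.ALU+ld.MEM i4+i5 2-wide
#4 head=6: xor.ALU+bne.BR i6+i7 2-wide
#5 head=8: or.ALU i8 WAW r4
#6 head=9: or.ALU i9 RAW r4
#7 head=10: sub.ALU i10 tail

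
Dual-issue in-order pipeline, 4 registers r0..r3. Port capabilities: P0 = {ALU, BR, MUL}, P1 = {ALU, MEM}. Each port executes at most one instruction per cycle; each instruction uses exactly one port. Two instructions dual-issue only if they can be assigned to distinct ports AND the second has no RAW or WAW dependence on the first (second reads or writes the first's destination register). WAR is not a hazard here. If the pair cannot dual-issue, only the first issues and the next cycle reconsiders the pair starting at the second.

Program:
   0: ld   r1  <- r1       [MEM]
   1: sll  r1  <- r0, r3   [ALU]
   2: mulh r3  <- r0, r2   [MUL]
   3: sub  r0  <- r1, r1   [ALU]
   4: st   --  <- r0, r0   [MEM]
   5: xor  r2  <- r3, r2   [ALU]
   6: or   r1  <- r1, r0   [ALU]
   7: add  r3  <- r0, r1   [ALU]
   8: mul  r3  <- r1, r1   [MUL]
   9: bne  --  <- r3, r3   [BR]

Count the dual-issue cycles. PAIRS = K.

0. ld @i0  | WAW r1
1. sll/mulh @i1+i2  | 2-wide
2. sub @i3  | RAW r0
3. st/xor @i4+i5  | 2-wide
4. or @i6  | RAW r1
5. add @i7  | WAW r3
6. mul @i8  | no-port MUL/BR
7. bne @i9  | tail

PAIRS = 2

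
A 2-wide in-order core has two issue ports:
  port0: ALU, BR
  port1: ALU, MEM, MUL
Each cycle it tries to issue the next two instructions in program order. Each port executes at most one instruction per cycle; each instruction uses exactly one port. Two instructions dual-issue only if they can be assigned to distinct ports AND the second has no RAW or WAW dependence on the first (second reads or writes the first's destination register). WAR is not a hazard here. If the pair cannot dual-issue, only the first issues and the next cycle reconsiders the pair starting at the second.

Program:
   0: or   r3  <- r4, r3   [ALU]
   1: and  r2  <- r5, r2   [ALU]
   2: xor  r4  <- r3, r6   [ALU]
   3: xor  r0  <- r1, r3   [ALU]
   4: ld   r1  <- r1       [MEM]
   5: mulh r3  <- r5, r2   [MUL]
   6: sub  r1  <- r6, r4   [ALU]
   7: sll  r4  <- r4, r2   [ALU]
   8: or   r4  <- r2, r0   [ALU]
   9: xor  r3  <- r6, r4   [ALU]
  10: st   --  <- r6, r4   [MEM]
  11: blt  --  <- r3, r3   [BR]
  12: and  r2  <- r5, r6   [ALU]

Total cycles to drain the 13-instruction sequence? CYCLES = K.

[0] i0+i1  or.ALU/and.ALU  -- 2-wide
[1] i2+i3  xor.ALU/xor.ALU  -- 2-wide
[2] i4  ld.MEM  -- no-port MEM/MUL
[3] i5+i6  mulh.MUL/sub.ALU  -- 2-wide
[4] i7  sll.ALU  -- WAW r4
[5] i8  or.ALU  -- RAW r4
[6] i9+i10  xor.ALU/st.MEM  -- 2-wide
[7] i11+i12  blt.BR/and.ALU  -- 2-wide

CYCLES = 8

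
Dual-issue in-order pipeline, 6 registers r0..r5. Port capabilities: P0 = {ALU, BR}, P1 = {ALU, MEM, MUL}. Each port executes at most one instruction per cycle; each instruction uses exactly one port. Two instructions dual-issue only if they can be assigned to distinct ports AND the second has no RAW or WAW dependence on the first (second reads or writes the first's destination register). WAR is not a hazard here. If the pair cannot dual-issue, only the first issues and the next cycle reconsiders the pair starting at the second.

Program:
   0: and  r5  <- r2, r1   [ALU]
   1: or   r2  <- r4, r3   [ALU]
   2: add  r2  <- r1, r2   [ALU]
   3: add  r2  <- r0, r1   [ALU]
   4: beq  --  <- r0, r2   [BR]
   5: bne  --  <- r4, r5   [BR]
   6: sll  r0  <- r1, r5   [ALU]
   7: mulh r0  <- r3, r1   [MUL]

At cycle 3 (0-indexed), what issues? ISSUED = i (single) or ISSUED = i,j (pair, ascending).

  cy0 -> i0/i1 (and/or) dual
  cy1 -> i2 (add) WAW r2
  cy2 -> i3 (add) RAW r2
  cy3 -> i4 (beq) no-port BR/BR
  cy4 -> i5/i6 (bne/sll) dual
  cy5 -> i7 (mulh) tail

ISSUED = 4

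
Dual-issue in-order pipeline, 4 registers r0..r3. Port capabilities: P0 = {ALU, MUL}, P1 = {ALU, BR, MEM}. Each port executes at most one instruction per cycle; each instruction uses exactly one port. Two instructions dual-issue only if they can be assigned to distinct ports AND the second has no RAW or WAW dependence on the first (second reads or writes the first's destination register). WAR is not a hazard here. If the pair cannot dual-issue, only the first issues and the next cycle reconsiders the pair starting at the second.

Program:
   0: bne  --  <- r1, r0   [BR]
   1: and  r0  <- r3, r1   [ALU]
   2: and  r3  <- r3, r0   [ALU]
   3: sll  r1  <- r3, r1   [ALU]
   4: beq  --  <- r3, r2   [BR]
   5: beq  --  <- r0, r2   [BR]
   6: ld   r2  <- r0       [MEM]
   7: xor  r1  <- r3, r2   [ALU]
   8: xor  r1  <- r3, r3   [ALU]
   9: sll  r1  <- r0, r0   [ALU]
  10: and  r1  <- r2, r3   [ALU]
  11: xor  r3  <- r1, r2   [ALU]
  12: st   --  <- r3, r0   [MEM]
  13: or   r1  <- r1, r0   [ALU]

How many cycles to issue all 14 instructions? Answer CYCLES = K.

CYCLES = 11

0. bne and @i0/i1  | pair
1. and @i2  | RAW r3
2. sll beq @i3/i4  | pair
3. beq @i5  | no-port BR/MEM
4. ld @i6  | RAW r2
5. xor @i7  | WAW r1
6. xor @i8  | WAW r1
7. sll @i9  | WAW r1
8. and @i10  | RAW r1
9. xor @i11  | RAW r3
10. st or @i12/i13  | pair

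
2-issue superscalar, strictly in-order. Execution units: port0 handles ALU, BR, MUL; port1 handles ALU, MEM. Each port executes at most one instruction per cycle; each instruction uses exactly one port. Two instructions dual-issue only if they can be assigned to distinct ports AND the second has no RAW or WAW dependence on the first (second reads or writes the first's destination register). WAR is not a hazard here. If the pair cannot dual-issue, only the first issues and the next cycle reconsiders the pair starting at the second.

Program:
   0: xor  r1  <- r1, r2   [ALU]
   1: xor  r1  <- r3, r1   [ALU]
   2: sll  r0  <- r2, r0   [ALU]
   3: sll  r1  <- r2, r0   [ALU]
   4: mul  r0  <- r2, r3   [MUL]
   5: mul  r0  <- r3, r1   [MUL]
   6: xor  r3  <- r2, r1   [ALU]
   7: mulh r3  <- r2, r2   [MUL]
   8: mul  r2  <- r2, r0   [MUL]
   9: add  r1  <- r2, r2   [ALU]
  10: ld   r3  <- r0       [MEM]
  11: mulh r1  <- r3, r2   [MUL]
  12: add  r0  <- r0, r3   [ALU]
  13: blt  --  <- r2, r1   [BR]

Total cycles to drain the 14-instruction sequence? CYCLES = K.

CYCLES = 9

c0: i0 xor.ALU  RAW+WAW r1
c1: i1,i2 xor.ALU/sll.ALU  pair
c2: i3,i4 sll.ALU/mul.MUL  pair
c3: i5,i6 mul.MUL/xor.ALU  pair
c4: i7 mulh.MUL  no-port MUL/MUL
c5: i8 mul.MUL  RAW r2
c6: i9,i10 add.ALU/ld.MEM  pair
c7: i11,i12 mulh.MUL/add.ALU  pair
c8: i13 blt.BR  tail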